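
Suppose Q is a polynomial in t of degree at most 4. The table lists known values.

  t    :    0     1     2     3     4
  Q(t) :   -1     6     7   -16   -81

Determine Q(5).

Write Q(t) = at^4 + bt³ + ct² + dt + e; the 5 given values yield a linear system in the 5 coefficients.
Solving, the leading coefficient vanishes, and Q(t) = -3t³ + 6t² + 4t - 1.
Then Q(5) = -206.

-206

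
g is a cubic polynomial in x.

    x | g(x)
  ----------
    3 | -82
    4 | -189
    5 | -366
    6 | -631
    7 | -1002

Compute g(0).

-1

First differences: -107, -177, -265, -371. Second differences: -70, -88, -106. Third differences: -18, -18.
Level-3 differences are constant, so g has degree 3.
Fitting a degree-3 polynomial gives g(x) = -3x³ + x² - 3x - 1.
Then g(0) = -1.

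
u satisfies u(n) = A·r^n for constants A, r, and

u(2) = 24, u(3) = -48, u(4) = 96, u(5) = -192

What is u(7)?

Consecutive ratio: -48/24 = -2, and 96/(-48) = -2, so r = -2.
Then A·(-2)^2 = 24 gives A = 6, and u(n) = 6·(-2)^n.
u(7) = 6·(-2)^7 = -768.

-768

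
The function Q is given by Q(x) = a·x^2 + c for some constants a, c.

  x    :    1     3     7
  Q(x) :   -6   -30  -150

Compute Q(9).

-246

From Q(1) = -6 and Q(3) = -30: 1a + c = -6 and 9a + c = -30.
Subtracting: 8a = -24, so a = -3; then c = -6 − (-3)·1 = -3.
So Q(x) = -3x² − 3, and Q(9) = -246.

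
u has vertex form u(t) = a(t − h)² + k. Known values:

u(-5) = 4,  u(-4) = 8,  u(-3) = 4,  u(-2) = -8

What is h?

First differences 4, -4, -12; second difference -8 = 2a, so a = -4.
Expanding, the t-coefficient is −2ah = 8h; matching it to the data gives h = -4, and then k = 8.
So u(t) = -4(t + 4)² + 8.
Hence h = -4.

-4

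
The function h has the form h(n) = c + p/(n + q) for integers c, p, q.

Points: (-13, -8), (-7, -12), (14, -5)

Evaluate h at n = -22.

(h(n) − c)(n + q) = p for each data point; the three points give a linear system in c and q, then p follows.
Solving: c = -6, q = 4, p = 18, so h(n) = -6 + 18/(n + 4).
Then h(-22) = -6 + 18/(-18) = -7.

-7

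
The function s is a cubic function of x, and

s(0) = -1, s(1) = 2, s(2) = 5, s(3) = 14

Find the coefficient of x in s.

Write s(x) = ax³ + bx² + cx + d; the 4 given values yield a linear system in the 4 coefficients.
Solving, s(x) = x³ - 3x² + 5x - 1.
The coefficient of x is 5.

5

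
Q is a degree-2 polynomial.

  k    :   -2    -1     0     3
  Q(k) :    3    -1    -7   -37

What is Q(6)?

Write Q(k) = ak² + bk + c; the 4 given values yield a linear system in the 3 coefficients.
Solving, Q(k) = -k² - 7k - 7.
Then Q(6) = -85.

-85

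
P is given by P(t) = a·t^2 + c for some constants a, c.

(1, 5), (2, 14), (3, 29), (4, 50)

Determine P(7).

149

From P(1) = 5 and P(2) = 14: 1a + c = 5 and 4a + c = 14.
Subtracting: 3a = 9, so a = 3; then c = 5 − 3·1 = 2.
So P(t) = 3t² + 2, and P(7) = 149.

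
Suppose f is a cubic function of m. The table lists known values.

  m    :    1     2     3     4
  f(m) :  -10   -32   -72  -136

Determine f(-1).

4

Write f(m) = am³ + bm² + cm + d; the 4 given values yield a linear system in the 4 coefficients.
Solving, f(m) = -m³ - 3m² - 6m.
Then f(-1) = 4.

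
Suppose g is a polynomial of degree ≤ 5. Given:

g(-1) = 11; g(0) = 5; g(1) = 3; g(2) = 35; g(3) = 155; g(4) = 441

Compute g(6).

1943

First differences: -6, -2, 32, 120, 286. Second differences: 4, 34, 88, 166. Third differences: 30, 54, 78. Fourth differences: 24, 24.
Level-4 differences are constant, so g has degree 4.
Fitting a degree-4 polynomial gives g(m) = m^4 + 3m³ + m² - 7m + 5.
Then g(6) = 1943.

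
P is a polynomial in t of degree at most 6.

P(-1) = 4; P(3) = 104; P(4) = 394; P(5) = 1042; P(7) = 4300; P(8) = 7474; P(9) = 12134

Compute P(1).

Write P(t) = at^6 + bt^5 + ct^4 + dt³ + et² + pt + q; the 7 given values yield a linear system in the 7 coefficients.
Solving, the top 2 coefficients vanish, and P(t) = 2t^4 - t³ - 3t² - 2t + 2.
Then P(1) = -2.

-2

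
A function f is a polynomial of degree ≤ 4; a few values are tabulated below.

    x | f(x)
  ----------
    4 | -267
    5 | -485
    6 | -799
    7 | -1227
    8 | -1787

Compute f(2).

-47

Write f(x) = ax^4 + bx³ + cx² + dx + e; the 5 given values yield a linear system in the 5 coefficients.
Solving, the leading coefficient vanishes, and f(x) = -3x³ - 3x² - 8x + 5.
Then f(2) = -47.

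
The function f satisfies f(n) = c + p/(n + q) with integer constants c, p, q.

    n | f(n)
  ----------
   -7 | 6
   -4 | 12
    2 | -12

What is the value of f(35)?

-1

(f(n) − c)(n + q) = p for each data point; the three points give a linear system in c and q, then p follows.
Solving: c = 0, q = 1, p = -36, so f(n) = -36/(n + 1).
Then f(35) = 0 − 36/36 = -1.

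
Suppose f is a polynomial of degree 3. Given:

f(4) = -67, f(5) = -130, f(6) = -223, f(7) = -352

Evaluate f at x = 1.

Write f(x) = ax³ + bx² + cx + d; the 4 given values yield a linear system in the 4 coefficients.
Solving, f(x) = -x³ - 2x + 5.
Then f(1) = 2.

2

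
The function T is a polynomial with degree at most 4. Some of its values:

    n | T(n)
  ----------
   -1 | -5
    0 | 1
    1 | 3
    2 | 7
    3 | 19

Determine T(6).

First differences: 6, 2, 4, 12. Second differences: -4, 2, 8. Third differences: 6, 6.
Level-3 differences are constant, so T has degree 3.
Fitting a degree-3 polynomial gives T(n) = n³ - 2n² + 3n + 1.
Then T(6) = 163.

163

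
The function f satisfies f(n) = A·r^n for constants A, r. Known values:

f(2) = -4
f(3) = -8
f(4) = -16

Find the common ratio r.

2

Consecutive ratio: -8/(-4) = 2, and -16/(-8) = 2, so r = 2.
Then A·2^2 = -4 gives A = -1, and f(n) = -1·2^n.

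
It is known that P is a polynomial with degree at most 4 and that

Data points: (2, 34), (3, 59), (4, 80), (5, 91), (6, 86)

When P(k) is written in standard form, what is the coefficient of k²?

First differences: 25, 21, 11, -5. Second differences: -4, -10, -16. Third differences: -6, -6.
Level-3 differences are constant, so P has degree 3.
Fitting a degree-3 polynomial gives P(k) = -k³ + 7k² + 9k - 4.
The coefficient of k² is 7.

7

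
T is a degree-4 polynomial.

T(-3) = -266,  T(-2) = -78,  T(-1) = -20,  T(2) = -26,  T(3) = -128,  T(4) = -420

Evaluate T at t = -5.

Write T(t) = at^4 + bt³ + ct² + dt + e; the 6 given values yield a linear system in the 5 coefficients.
Solving, T(t) = -2t^4 + 2t³ - 3t² + 5t - 8.
Then T(-5) = -1608.

-1608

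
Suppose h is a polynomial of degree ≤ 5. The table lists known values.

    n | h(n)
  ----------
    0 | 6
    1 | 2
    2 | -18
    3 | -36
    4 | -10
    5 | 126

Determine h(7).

Write h(n) = an^5 + bn^4 + cn³ + dn² + en + p; the 6 given values yield a linear system in the 6 coefficients.
Solving, the leading coefficient vanishes, and h(n) = n^4 - 3n³ - 6n² + 4n + 6.
Then h(7) = 1112.

1112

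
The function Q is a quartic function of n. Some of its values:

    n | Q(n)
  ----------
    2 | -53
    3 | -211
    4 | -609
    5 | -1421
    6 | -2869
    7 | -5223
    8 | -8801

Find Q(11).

First differences: -158, -398, -812, -1448, -2354, -3578. Second differences: -240, -414, -636, -906, -1224. Third differences: -174, -222, -270, -318. Fourth differences: -48, -48, -48.
Level-4 differences are constant, so Q has degree 4.
Fitting a degree-4 polynomial gives Q(n) = -2n^4 - n³ - n² - 4n - 1.
Then Q(11) = -30779.

-30779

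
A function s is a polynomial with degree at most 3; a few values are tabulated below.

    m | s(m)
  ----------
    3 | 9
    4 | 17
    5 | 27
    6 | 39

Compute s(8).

First differences: 8, 10, 12. Second differences: 2, 2.
Level-2 differences are constant, so s has degree 2.
Fitting a degree-2 polynomial gives s(m) = m² + m - 3.
Then s(8) = 69.

69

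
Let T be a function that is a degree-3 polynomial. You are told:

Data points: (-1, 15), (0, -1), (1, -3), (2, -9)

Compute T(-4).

Write T(x) = ax³ + bx² + cx + d; the 4 given values yield a linear system in the 4 coefficients.
Solving, T(x) = -3x³ + 7x² - 6x - 1.
Then T(-4) = 327.

327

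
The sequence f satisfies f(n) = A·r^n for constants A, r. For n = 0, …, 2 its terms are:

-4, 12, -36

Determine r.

-3

Consecutive ratio: 12/(-4) = -3, and -36/12 = -3, so r = -3.
Then A·(-3)^0 = -4 gives A = -4, and f(n) = -4·(-3)^n.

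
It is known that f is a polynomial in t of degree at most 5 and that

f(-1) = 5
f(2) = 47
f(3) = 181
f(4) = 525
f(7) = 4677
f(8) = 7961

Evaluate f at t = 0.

Write f(t) = at^5 + bt^4 + ct³ + dt² + et + p; the 6 given values yield a linear system in the 6 coefficients.
Solving, the leading coefficient vanishes, and f(t) = 2t^4 - t³ + 4t² + 3t + 1.
Then f(0) = 1.

1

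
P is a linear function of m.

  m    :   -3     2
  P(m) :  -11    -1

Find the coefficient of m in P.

2

Write P(m) = am + b; the 2 given values yield a linear system in the 2 coefficients.
Solving, P(m) = 2m - 5.
The coefficient of m is 2.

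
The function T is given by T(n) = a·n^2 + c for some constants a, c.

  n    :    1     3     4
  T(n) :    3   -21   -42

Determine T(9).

From T(1) = 3 and T(3) = -21: 1a + c = 3 and 9a + c = -21.
Subtracting: 8a = -24, so a = -3; then c = 3 − (-3)·1 = 6.
So T(n) = -3n² + 6, and T(9) = -237.

-237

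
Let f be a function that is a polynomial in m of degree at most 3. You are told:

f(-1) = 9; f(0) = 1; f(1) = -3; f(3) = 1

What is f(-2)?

Write f(m) = am³ + bm² + cm + d; the 4 given values yield a linear system in the 4 coefficients.
Solving, the leading coefficient vanishes, and f(m) = 2m² - 6m + 1.
Then f(-2) = 21.

21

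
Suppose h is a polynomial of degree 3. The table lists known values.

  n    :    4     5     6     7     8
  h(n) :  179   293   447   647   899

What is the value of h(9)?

First differences: 114, 154, 200, 252. Second differences: 40, 46, 52. Third differences: 6, 6.
Level-3 differences are constant, so h has degree 3.
Fitting a degree-3 polynomial gives h(n) = n³ + 5n² + 8n + 3.
Then h(9) = 1209.

1209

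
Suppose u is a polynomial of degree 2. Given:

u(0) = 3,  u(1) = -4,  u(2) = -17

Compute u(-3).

-12

Write u(t) = at² + bt + c; the 3 given values yield a linear system in the 3 coefficients.
Solving, u(t) = -3t² - 4t + 3.
Then u(-3) = -12.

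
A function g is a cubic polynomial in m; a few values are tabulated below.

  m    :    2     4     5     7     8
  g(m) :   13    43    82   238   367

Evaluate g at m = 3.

22

Write g(m) = am³ + bm² + cm + d; the 5 given values yield a linear system in the 4 coefficients.
Solving, g(m) = m³ - 3m² + 5m + 7.
Then g(3) = 22.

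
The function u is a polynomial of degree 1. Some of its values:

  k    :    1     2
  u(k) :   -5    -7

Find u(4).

-11

Write u(k) = ak + b; the 2 given values yield a linear system in the 2 coefficients.
Solving, u(k) = -2k - 3.
Then u(4) = -11.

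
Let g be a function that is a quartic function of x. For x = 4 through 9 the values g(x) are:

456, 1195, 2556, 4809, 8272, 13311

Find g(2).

First differences: 739, 1361, 2253, 3463, 5039. Second differences: 622, 892, 1210, 1576. Third differences: 270, 318, 366. Fourth differences: 48, 48.
Level-4 differences are constant, so g has degree 4.
Fitting a degree-4 polynomial gives g(x) = 2x^4 + x³ - 6x² - 6x.
Then g(2) = 4.

4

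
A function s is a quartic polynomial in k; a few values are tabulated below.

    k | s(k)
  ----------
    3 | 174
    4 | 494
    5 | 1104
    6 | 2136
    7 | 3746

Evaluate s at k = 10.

13964

Write s(k) = ak^4 + bk³ + ck² + dk + e; the 5 given values yield a linear system in the 5 coefficients.
Solving, s(k) = k^4 + 4k³ - 3k - 6.
Then s(10) = 13964.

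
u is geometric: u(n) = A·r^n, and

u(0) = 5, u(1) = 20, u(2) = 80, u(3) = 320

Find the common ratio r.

4

Consecutive ratio: 20/5 = 4, and 80/20 = 4, so r = 4.
Then A·4^0 = 5 gives A = 5, and u(n) = 5·4^n.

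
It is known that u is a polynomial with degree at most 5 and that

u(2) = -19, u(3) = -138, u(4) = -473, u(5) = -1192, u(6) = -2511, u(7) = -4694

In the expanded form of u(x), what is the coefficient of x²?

Write u(x) = ax^5 + bx^4 + cx³ + dx² + ex + p; the 6 given values yield a linear system in the 6 coefficients.
Solving, the leading coefficient vanishes, and u(x) = -2x^4 + 2x² + x + 3.
The coefficient of x² is 2.

2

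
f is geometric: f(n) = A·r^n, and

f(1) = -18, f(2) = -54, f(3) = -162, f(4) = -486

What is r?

3

Consecutive ratio: -54/(-18) = 3, and -162/(-54) = 3, so r = 3.
Then A·3^1 = -18 gives A = -6, and f(n) = -6·3^n.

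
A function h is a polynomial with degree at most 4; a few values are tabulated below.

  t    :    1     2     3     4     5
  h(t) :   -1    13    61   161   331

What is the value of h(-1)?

First differences: 14, 48, 100, 170. Second differences: 34, 52, 70. Third differences: 18, 18.
Level-3 differences are constant, so h has degree 3.
Fitting a degree-3 polynomial gives h(t) = 3t³ - t² - 4t + 1.
Then h(-1) = 1.

1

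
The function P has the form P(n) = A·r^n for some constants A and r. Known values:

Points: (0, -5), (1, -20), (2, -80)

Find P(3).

Consecutive ratio: -20/(-5) = 4, and -80/(-20) = 4, so r = 4.
Then A·4^0 = -5 gives A = -5, and P(n) = -5·4^n.
P(3) = -5·4^3 = -320.

-320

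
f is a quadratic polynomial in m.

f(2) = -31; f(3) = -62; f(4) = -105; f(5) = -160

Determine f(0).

Write f(m) = am² + bm + c; the 4 given values yield a linear system in the 3 coefficients.
Solving, f(m) = -6m² - m - 5.
Then f(0) = -5.

-5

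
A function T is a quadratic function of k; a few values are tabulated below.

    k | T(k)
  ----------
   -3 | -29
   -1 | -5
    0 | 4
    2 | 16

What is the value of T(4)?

Write T(k) = ak² + bk + c; the 4 given values yield a linear system in the 3 coefficients.
Solving, T(k) = -k² + 8k + 4.
Then T(4) = 20.

20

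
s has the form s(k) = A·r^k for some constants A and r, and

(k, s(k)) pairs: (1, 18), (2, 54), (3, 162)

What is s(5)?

1458

Consecutive ratio: 54/18 = 3, and 162/54 = 3, so r = 3.
Then A·3^1 = 18 gives A = 6, and s(k) = 6·3^k.
s(5) = 6·3^5 = 1458.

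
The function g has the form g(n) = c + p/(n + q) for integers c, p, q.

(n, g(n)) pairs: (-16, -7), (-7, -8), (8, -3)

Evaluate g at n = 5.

0

(g(n) − c)(n + q) = p for each data point; the three points give a linear system in c and q, then p follows.
Solving: c = -6, q = -2, p = 18, so g(n) = -6 + 18/(n − 2).
Then g(5) = -6 + 18/3 = 0.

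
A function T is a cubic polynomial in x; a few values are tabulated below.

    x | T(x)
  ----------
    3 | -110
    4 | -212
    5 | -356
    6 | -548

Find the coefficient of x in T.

Write T(x) = ax³ + bx² + cx + d; the 4 given values yield a linear system in the 4 coefficients.
Solving, T(x) = -x³ - 9x² - 2x + 4.
The coefficient of x is -2.

-2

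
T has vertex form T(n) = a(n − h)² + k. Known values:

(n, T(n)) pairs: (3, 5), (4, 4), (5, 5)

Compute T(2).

First differences -1, 1; second difference 2 = 2a, so a = 1.
Expanding, the n-coefficient is −2ah = -2h; matching it to the data gives h = 4, and then k = 4.
So T(n) = 1(n − 4)² + 4.
T(2) = 1·(-2)² + 4 = 8.

8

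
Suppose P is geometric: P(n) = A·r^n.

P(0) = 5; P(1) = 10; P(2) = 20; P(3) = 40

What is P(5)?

160

Consecutive ratio: 10/5 = 2, and 20/10 = 2, so r = 2.
Then A·2^0 = 5 gives A = 5, and P(n) = 5·2^n.
P(5) = 5·2^5 = 160.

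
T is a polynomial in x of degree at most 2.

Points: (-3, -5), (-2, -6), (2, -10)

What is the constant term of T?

Write T(x) = ax² + bx + c; the 3 given values yield a linear system in the 3 coefficients.
Solving, the leading coefficient vanishes, and T(x) = -x - 8.
The constant term is T(0) = -8.

-8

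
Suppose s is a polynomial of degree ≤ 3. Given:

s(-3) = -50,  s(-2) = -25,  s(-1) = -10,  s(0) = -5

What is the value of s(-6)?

Write s(t) = at³ + bt² + ct + d; the 4 given values yield a linear system in the 4 coefficients.
Solving, the leading coefficient vanishes, and s(t) = -5t² - 5.
Then s(-6) = -185.

-185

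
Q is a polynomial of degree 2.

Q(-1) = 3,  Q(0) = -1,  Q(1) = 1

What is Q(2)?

Write Q(n) = an² + bn + c; the 3 given values yield a linear system in the 3 coefficients.
Solving, Q(n) = 3n² - n - 1.
Then Q(2) = 9.

9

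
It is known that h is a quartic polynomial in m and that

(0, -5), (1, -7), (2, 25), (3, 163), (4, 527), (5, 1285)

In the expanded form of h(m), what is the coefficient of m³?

First differences: -2, 32, 138, 364, 758. Second differences: 34, 106, 226, 394. Third differences: 72, 120, 168. Fourth differences: 48, 48.
Level-4 differences are constant, so h has degree 4.
Fitting a degree-4 polynomial gives h(m) = 2m^4 + 3m² - 7m - 5.
The coefficient of m³ is 0.

0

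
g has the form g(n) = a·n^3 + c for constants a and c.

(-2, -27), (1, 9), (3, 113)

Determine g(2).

37

From g(-2) = -27 and g(1) = 9: -8a + c = -27 and 1a + c = 9.
Subtracting: 9a = 36, so a = 4; then c = -27 − 4·(-8) = 5.
So g(n) = 4n³ + 5, and g(2) = 37.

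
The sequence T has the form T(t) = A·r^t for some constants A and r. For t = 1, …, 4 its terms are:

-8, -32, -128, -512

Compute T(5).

-2048

Consecutive ratio: -32/(-8) = 4, and -128/(-32) = 4, so r = 4.
Then A·4^1 = -8 gives A = -2, and T(t) = -2·4^t.
T(5) = -2·4^5 = -2048.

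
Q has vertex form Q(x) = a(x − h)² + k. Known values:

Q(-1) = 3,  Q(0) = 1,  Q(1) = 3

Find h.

First differences -2, 2; second difference 4 = 2a, so a = 2.
Expanding, the x-coefficient is −2ah = -4h; matching it to the data gives h = 0, and then k = 1.
So Q(x) = 2(x + 0)² + 1.
Hence h = 0.

0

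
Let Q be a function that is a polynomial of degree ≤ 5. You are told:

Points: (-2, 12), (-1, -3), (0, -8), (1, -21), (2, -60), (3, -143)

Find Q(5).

First differences: -15, -5, -13, -39, -83. Second differences: 10, -8, -26, -44. Third differences: -18, -18, -18.
Level-3 differences are constant, so Q has degree 3.
Fitting a degree-3 polynomial gives Q(m) = -3m³ - 4m² - 6m - 8.
Then Q(5) = -513.

-513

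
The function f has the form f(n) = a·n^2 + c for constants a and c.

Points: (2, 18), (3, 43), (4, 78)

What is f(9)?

403

From f(2) = 18 and f(3) = 43: 4a + c = 18 and 9a + c = 43.
Subtracting: 5a = 25, so a = 5; then c = 18 − 5·4 = -2.
So f(n) = 5n² − 2, and f(9) = 403.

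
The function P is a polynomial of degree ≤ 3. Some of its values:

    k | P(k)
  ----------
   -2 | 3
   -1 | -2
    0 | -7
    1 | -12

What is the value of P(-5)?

18

Write P(k) = ak³ + bk² + ck + d; the 4 given values yield a linear system in the 4 coefficients.
Solving, the top 2 coefficients vanish, and P(k) = -5k - 7.
Then P(-5) = 18.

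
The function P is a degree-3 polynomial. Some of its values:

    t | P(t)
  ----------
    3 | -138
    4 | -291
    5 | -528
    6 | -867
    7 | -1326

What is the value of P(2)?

First differences: -153, -237, -339, -459. Second differences: -84, -102, -120. Third differences: -18, -18.
Level-3 differences are constant, so P has degree 3.
Fitting a degree-3 polynomial gives P(t) = -3t³ - 6t² - 3.
Then P(2) = -51.

-51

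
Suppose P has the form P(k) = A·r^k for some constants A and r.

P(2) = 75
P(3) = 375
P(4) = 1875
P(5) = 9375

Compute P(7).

Consecutive ratio: 375/75 = 5, and 1875/375 = 5, so r = 5.
Then A·5^2 = 75 gives A = 3, and P(k) = 3·5^k.
P(7) = 3·5^7 = 234375.

234375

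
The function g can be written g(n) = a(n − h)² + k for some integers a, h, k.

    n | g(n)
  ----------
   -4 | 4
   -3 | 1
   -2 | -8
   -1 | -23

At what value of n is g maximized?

First differences -3, -9, -15; second difference -6 = 2a, so a = -3.
Expanding, the n-coefficient is −2ah = 6h; matching it to the data gives h = -4, and then k = 4.
So g(n) = -3(n + 4)² + 4.
Hence h = -4.

-4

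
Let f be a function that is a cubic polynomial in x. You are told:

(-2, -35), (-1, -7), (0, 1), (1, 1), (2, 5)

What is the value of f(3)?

Write f(x) = ax³ + bx² + cx + d; the 5 given values yield a linear system in the 4 coefficients.
Solving, f(x) = 2x³ - 4x² + 2x + 1.
Then f(3) = 25.

25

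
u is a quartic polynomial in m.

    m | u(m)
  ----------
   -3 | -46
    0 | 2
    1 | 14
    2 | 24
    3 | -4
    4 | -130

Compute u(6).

Write u(m) = am^4 + bm³ + cm² + dm + e; the 6 given values yield a linear system in the 5 coefficients.
Solving, u(m) = -m^4 + 6m² + 7m + 2.
Then u(6) = -1036.

-1036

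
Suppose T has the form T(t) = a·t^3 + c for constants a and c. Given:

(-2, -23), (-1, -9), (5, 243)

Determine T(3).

From T(-2) = -23 and T(-1) = -9: -8a + c = -23 and -1a + c = -9.
Subtracting: 7a = 14, so a = 2; then c = -23 − 2·(-8) = -7.
So T(t) = 2t³ − 7, and T(3) = 47.

47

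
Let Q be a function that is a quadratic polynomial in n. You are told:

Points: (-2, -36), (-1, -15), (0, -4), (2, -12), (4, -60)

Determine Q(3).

-31

Write Q(n) = an² + bn + c; the 5 given values yield a linear system in the 3 coefficients.
Solving, Q(n) = -5n² + 6n - 4.
Then Q(3) = -31.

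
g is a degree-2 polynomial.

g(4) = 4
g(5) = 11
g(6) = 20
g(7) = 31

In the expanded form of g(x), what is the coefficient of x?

-2

First differences: 7, 9, 11. Second differences: 2, 2.
Level-2 differences are constant, so g has degree 2.
Fitting a degree-2 polynomial gives g(x) = x² - 2x - 4.
The coefficient of x is -2.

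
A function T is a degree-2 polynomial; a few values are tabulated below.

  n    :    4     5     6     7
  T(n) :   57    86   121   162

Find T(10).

First differences: 29, 35, 41. Second differences: 6, 6.
Level-2 differences are constant, so T has degree 2.
Fitting a degree-2 polynomial gives T(n) = 3n² + 2n + 1.
Then T(10) = 321.

321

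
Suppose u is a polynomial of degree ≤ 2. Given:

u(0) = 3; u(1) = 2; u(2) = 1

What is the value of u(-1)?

4

Write u(m) = am² + bm + c; the 3 given values yield a linear system in the 3 coefficients.
Solving, the leading coefficient vanishes, and u(m) = -m + 3.
Then u(-1) = 4.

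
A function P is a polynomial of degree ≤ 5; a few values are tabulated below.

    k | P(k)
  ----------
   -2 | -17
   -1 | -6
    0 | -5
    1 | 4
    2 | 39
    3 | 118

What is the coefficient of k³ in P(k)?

3

First differences: 11, 1, 9, 35, 79. Second differences: -10, 8, 26, 44. Third differences: 18, 18, 18.
Level-3 differences are constant, so P has degree 3.
Fitting a degree-3 polynomial gives P(k) = 3k³ + 4k² + 2k - 5.
The coefficient of k³ is 3.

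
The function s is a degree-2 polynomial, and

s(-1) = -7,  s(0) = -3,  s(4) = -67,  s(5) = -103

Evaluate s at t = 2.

Write s(t) = at² + bt + c; the 4 given values yield a linear system in the 3 coefficients.
Solving, s(t) = -4t² - 3.
Then s(2) = -19.

-19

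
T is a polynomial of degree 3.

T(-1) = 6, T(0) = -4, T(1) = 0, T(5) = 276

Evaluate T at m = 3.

Write T(m) = am³ + bm² + cm + d; the 4 given values yield a linear system in the 4 coefficients.
Solving, T(m) = m³ + 7m² - 4m - 4.
Then T(3) = 74.

74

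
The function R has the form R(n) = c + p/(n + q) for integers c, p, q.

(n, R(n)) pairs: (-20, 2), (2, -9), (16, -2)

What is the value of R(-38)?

(R(n) − c)(n + q) = p for each data point; the three points give a linear system in c and q, then p follows.
Solving: c = 0, q = 2, p = -36, so R(n) = -36/(n + 2).
Then R(-38) = 0 − 36/(-36) = 1.

1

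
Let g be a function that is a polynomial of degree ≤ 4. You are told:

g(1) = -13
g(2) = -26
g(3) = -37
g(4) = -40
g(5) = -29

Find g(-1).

Write g(n) = an^4 + bn³ + cn² + dn + e; the 5 given values yield a linear system in the 5 coefficients.
Solving, the leading coefficient vanishes, and g(n) = n³ - 5n² - 5n - 4.
Then g(-1) = -5.

-5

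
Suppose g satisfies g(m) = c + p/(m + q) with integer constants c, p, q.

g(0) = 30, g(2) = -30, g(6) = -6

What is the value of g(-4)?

6

(g(m) − c)(m + q) = p for each data point; the three points give a linear system in c and q, then p follows.
Solving: c = 0, q = -1, p = -30, so g(m) = -30/(m − 1).
Then g(-4) = 0 − 30/(-5) = 6.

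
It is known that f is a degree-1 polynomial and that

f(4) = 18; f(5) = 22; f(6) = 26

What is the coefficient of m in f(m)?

4

Write f(m) = am + b; the 3 given values yield a linear system in the 2 coefficients.
Solving, f(m) = 4m + 2.
The coefficient of m is 4.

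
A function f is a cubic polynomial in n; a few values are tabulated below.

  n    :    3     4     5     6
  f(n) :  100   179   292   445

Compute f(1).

Write f(n) = an³ + bn² + cn + d; the 4 given values yield a linear system in the 4 coefficients.
Solving, f(n) = n³ + 5n² + 7n + 7.
Then f(1) = 20.

20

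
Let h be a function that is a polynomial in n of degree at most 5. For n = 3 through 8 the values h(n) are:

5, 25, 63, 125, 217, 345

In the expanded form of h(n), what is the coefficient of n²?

First differences: 20, 38, 62, 92, 128. Second differences: 18, 24, 30, 36. Third differences: 6, 6, 6.
Level-3 differences are constant, so h has degree 3.
Fitting a degree-3 polynomial gives h(n) = n³ - 3n² + 4n - 7.
The coefficient of n² is -3.

-3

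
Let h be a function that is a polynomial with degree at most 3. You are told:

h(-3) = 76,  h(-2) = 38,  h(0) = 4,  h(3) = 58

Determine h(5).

Write h(t) = at³ + bt² + ct + d; the 4 given values yield a linear system in the 4 coefficients.
Solving, the leading coefficient vanishes, and h(t) = 7t² - 3t + 4.
Then h(5) = 164.

164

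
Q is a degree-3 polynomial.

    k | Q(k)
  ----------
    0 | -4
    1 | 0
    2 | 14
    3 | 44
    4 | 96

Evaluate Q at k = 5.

176

First differences: 4, 14, 30, 52. Second differences: 10, 16, 22. Third differences: 6, 6.
Level-3 differences are constant, so Q has degree 3.
Extending the table by one column gives the next first difference 80, so Q(5) = 96 + 80 = 176.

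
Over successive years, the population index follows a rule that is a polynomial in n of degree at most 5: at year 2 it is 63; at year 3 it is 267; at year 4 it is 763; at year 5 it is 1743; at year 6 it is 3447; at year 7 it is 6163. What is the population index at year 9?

Write the value at n as T(n).
First differences: 204, 496, 980, 1704, 2716. Second differences: 292, 484, 724, 1012. Third differences: 192, 240, 288. Fourth differences: 48, 48.
Level-4 differences are constant, so T has degree 4.
Fitting a degree-4 polynomial gives T(n) = 2n^4 + 4n³ - 2n + 3.
Then T(9) = 16023.

16023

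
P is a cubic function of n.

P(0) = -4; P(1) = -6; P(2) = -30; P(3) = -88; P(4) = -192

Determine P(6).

Write P(n) = an³ + bn² + cn + d; the 5 given values yield a linear system in the 4 coefficients.
Solving, P(n) = -2n³ - 5n² + 5n - 4.
Then P(6) = -586.

-586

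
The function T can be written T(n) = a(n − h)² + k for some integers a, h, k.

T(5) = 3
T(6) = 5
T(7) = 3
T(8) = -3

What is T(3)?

First differences 2, -2, -6; second difference -4 = 2a, so a = -2.
Expanding, the n-coefficient is −2ah = 4h; matching it to the data gives h = 6, and then k = 5.
So T(n) = -2(n − 6)² + 5.
T(3) = -2·(-3)² + 5 = -13.

-13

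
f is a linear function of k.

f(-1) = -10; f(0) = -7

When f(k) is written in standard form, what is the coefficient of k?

Write f(k) = ak + b; the 2 given values yield a linear system in the 2 coefficients.
Solving, f(k) = 3k - 7.
The coefficient of k is 3.

3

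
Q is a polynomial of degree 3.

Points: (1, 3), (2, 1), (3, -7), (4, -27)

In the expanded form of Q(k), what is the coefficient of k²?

3

Write Q(k) = ak³ + bk² + ck + d; the 4 given values yield a linear system in the 4 coefficients.
Solving, Q(k) = -k³ + 3k² - 4k + 5.
The coefficient of k² is 3.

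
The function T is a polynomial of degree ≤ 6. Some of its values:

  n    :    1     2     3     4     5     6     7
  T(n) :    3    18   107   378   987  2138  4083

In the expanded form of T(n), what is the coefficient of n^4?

2

First differences: 15, 89, 271, 609, 1151, 1945. Second differences: 74, 182, 338, 542, 794. Third differences: 108, 156, 204, 252. Fourth differences: 48, 48, 48.
Level-4 differences are constant, so T has degree 4.
Fitting a degree-4 polynomial gives T(n) = 2n^4 - 2n³ - n² + 2n + 2.
The coefficient of n^4 is 2.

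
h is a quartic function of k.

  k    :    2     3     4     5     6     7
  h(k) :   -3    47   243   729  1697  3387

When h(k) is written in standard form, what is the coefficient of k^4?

2

Write h(k) = ak^4 + bk³ + ck² + dk + e; the 6 given values yield a linear system in the 5 coefficients.
Solving, h(k) = 2k^4 - 4k³ - k² + k - 1.
The coefficient of k^4 is 2.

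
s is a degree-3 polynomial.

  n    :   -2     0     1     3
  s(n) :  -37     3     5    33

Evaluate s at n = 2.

11

Write s(n) = an³ + bn² + cn + d; the 4 given values yield a linear system in the 4 coefficients.
Solving, s(n) = 2n³ - 4n² + 4n + 3.
Then s(2) = 11.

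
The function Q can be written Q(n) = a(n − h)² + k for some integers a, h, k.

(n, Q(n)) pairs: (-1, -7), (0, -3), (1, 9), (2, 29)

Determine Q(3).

First differences 4, 12, 20; second difference 8 = 2a, so a = 4.
Expanding, the n-coefficient is −2ah = -8h; matching it to the data gives h = -1, and then k = -7.
So Q(n) = 4(n + 1)² − 7.
Q(3) = 4·4² − 7 = 57.

57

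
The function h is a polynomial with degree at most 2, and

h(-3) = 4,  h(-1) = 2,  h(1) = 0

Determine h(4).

-3

Write h(t) = at² + bt + c; the 3 given values yield a linear system in the 3 coefficients.
Solving, the leading coefficient vanishes, and h(t) = -t + 1.
Then h(4) = -3.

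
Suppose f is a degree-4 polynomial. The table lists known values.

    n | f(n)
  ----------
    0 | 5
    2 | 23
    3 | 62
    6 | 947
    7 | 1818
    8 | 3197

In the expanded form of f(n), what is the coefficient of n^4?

1

Write f(n) = an^4 + bn³ + cn² + dn + e; the 6 given values yield a linear system in the 5 coefficients.
Solving, f(n) = n^4 - 2n³ + n² + 7n + 5.
The coefficient of n^4 is 1.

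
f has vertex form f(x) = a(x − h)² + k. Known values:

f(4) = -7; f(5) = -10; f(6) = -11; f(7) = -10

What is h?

First differences -3, -1, 1; second difference 2 = 2a, so a = 1.
Expanding, the x-coefficient is −2ah = -2h; matching it to the data gives h = 6, and then k = -11.
So f(x) = 1(x − 6)² − 11.
Hence h = 6.

6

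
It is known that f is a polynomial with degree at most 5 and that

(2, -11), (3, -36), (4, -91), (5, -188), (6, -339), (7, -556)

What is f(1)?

-4

First differences: -25, -55, -97, -151, -217. Second differences: -30, -42, -54, -66. Third differences: -12, -12, -12.
Level-3 differences are constant, so f has degree 3.
Fitting a degree-3 polynomial gives f(t) = -2t³ + 3t² - 2t - 3.
Then f(1) = -4.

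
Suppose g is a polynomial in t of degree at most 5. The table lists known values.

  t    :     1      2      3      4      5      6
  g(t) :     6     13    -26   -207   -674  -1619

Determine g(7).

-3282

First differences: 7, -39, -181, -467, -945. Second differences: -46, -142, -286, -478. Third differences: -96, -144, -192. Fourth differences: -48, -48.
Level-4 differences are constant, so g has degree 4.
Fitting a degree-4 polynomial gives g(t) = -2t^4 + 4t³ + 3t² + 1.
Then g(7) = -3282.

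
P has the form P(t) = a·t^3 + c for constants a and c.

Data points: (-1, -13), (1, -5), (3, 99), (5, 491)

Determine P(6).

855

From P(-1) = -13 and P(1) = -5: -1a + c = -13 and 1a + c = -5.
Subtracting: 2a = 8, so a = 4; then c = -13 − 4·(-1) = -9.
So P(t) = 4t³ − 9, and P(6) = 855.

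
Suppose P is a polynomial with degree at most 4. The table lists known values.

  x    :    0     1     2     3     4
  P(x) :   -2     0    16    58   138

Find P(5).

268

First differences: 2, 16, 42, 80. Second differences: 14, 26, 38. Third differences: 12, 12.
Level-3 differences are constant, so P has degree 3.
Fitting a degree-3 polynomial gives P(x) = 2x³ + x² - x - 2.
Then P(5) = 268.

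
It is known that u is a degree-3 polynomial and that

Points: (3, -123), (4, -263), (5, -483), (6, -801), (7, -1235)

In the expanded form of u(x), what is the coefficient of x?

-1

First differences: -140, -220, -318, -434. Second differences: -80, -98, -116. Third differences: -18, -18.
Level-3 differences are constant, so u has degree 3.
Fitting a degree-3 polynomial gives u(x) = -3x³ - 4x² - x - 3.
The coefficient of x is -1.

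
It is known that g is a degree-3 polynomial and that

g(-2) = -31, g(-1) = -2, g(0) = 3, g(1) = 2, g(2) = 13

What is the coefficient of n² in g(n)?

Write g(n) = an³ + bn² + cn + d; the 5 given values yield a linear system in the 4 coefficients.
Solving, g(n) = 3n³ - 3n² - n + 3.
The coefficient of n² is -3.

-3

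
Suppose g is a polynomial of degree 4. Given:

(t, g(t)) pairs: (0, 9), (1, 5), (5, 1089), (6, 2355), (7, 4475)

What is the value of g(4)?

413

Write g(t) = at^4 + bt³ + ct² + dt + e; the 5 given values yield a linear system in the 5 coefficients.
Solving, g(t) = 2t^4 - 7t² + t + 9.
Then g(4) = 413.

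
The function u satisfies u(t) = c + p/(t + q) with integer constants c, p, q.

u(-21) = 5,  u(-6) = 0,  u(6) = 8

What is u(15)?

(u(t) − c)(t + q) = p for each data point; the three points give a linear system in c and q, then p follows.
Solving: c = 6, q = 3, p = 18, so u(t) = 6 + 18/(t + 3).
Then u(15) = 6 + 18/18 = 7.

7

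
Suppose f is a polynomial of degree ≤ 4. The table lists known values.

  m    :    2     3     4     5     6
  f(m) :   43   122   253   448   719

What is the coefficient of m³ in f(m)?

Write f(m) = am^4 + bm³ + cm² + dm + e; the 5 given values yield a linear system in the 5 coefficients.
Solving, the leading coefficient vanishes, and f(m) = 2m³ + 8m² + m - 7.
The coefficient of m³ is 2.

2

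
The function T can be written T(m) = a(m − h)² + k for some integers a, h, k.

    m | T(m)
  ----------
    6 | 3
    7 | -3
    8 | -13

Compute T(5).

5

First differences -6, -10; second difference -4 = 2a, so a = -2.
Expanding, the m-coefficient is −2ah = 4h; matching it to the data gives h = 5, and then k = 5.
So T(m) = -2(m − 5)² + 5.
T(5) = -2·0² + 5 = 5.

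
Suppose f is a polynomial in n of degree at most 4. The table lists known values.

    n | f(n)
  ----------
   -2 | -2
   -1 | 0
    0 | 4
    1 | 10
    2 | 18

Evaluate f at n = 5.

54

First differences: 2, 4, 6, 8. Second differences: 2, 2, 2.
Level-2 differences are constant, so f has degree 2.
Fitting a degree-2 polynomial gives f(n) = n² + 5n + 4.
Then f(5) = 54.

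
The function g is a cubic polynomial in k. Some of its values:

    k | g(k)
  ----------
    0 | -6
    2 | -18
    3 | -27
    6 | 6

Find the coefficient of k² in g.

Write g(k) = ak³ + bk² + ck + d; the 4 given values yield a linear system in the 4 coefficients.
Solving, g(k) = k³ - 6k² + 2k - 6.
The coefficient of k² is -6.

-6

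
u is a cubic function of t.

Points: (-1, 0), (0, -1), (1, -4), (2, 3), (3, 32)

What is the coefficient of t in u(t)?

-4

Write u(t) = at³ + bt² + ct + d; the 5 given values yield a linear system in the 4 coefficients.
Solving, u(t) = 2t³ - t² - 4t - 1.
The coefficient of t is -4.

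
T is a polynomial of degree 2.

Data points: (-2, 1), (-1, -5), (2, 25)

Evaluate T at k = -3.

Write T(k) = ak² + bk + c; the 3 given values yield a linear system in the 3 coefficients.
Solving, T(k) = 4k² + 6k - 3.
Then T(-3) = 15.

15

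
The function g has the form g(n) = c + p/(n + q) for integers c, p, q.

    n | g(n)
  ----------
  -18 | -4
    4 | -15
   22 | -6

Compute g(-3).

-1

(g(n) − c)(n + q) = p for each data point; the three points give a linear system in c and q, then p follows.
Solving: c = -5, q = -2, p = -20, so g(n) = -5 − 20/(n − 2).
Then g(-3) = -5 − 20/(-5) = -1.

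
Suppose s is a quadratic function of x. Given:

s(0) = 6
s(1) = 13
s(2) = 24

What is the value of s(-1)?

Write s(x) = ax² + bx + c; the 3 given values yield a linear system in the 3 coefficients.
Solving, s(x) = 2x² + 5x + 6.
Then s(-1) = 3.

3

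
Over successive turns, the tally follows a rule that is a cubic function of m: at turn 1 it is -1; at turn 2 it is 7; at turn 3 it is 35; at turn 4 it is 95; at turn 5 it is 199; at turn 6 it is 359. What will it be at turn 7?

587

Write the value at m as P(m).
Write P(m) = am³ + bm² + cm + d; the 6 given values yield a linear system in the 4 coefficients.
Solving, P(m) = 2m³ - 2m² - 1.
Then P(7) = 587.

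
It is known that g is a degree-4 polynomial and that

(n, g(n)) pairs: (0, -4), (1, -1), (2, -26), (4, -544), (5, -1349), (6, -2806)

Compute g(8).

-8828

Write g(n) = an^4 + bn³ + cn² + dn + e; the 6 given values yield a linear system in the 5 coefficients.
Solving, g(n) = -2n^4 - 2n³ + 6n² + n - 4.
Then g(8) = -8828.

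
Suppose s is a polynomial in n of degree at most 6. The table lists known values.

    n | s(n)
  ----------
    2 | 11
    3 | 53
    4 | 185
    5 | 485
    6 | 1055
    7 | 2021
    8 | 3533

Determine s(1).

5

First differences: 42, 132, 300, 570, 966, 1512. Second differences: 90, 168, 270, 396, 546. Third differences: 78, 102, 126, 150. Fourth differences: 24, 24, 24.
Level-4 differences are constant, so s has degree 4.
Fitting a degree-4 polynomial gives s(n) = n^4 - n³ - n² + n + 5.
Then s(1) = 5.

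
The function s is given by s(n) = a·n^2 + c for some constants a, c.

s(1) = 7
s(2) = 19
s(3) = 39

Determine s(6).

147

From s(1) = 7 and s(2) = 19: 1a + c = 7 and 4a + c = 19.
Subtracting: 3a = 12, so a = 4; then c = 7 − 4·1 = 3.
So s(n) = 4n² + 3, and s(6) = 147.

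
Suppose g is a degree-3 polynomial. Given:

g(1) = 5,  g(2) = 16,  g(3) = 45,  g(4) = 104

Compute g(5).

205

Write g(k) = ak³ + bk² + ck + d; the 4 given values yield a linear system in the 4 coefficients.
Solving, g(k) = 2k³ - 3k² + 6k.
Then g(5) = 205.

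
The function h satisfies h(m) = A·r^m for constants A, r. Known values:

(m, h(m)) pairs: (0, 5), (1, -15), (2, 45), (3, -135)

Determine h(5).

Consecutive ratio: -15/5 = -3, and 45/(-15) = -3, so r = -3.
Then A·(-3)^0 = 5 gives A = 5, and h(m) = 5·(-3)^m.
h(5) = 5·(-3)^5 = -1215.

-1215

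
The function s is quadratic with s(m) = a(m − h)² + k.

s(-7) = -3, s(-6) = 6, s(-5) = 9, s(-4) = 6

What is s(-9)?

First differences 9, 3, -3; second difference -6 = 2a, so a = -3.
Expanding, the m-coefficient is −2ah = 6h; matching it to the data gives h = -5, and then k = 9.
So s(m) = -3(m + 5)² + 9.
s(-9) = -3·(-4)² + 9 = -39.

-39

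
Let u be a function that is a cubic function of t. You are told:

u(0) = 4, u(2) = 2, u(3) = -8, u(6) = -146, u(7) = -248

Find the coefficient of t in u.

-1

Write u(t) = at³ + bt² + ct + d; the 5 given values yield a linear system in the 4 coefficients.
Solving, u(t) = -t³ + 2t² - t + 4.
The coefficient of t is -1.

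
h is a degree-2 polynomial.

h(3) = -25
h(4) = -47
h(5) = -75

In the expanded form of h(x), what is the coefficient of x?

-1

Write h(x) = ax² + bx + c; the 3 given values yield a linear system in the 3 coefficients.
Solving, h(x) = -3x² - x + 5.
The coefficient of x is -1.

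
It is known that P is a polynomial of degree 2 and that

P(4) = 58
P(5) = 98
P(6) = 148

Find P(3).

28

Write P(k) = ak² + bk + c; the 3 given values yield a linear system in the 3 coefficients.
Solving, P(k) = 5k² - 5k - 2.
Then P(3) = 28.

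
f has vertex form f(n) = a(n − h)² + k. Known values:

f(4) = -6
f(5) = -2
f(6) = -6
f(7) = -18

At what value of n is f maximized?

First differences 4, -4, -12; second difference -8 = 2a, so a = -4.
Expanding, the n-coefficient is −2ah = 8h; matching it to the data gives h = 5, and then k = -2.
So f(n) = -4(n − 5)² − 2.
Hence h = 5.

5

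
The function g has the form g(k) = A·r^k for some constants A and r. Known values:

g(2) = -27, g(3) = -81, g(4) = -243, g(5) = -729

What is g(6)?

-2187

Consecutive ratio: -81/(-27) = 3, and -243/(-81) = 3, so r = 3.
Then A·3^2 = -27 gives A = -3, and g(k) = -3·3^k.
g(6) = -3·3^6 = -2187.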